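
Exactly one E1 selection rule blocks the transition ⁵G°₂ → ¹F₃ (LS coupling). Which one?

Initial level: S=2, L=4, J=2, parity odd. Final level: S=0, L=3, J=3, parity even.
ΔJ = 0, ±1 (not J=0↔0): J: 2 → 3, ΔJ = +1 — satisfied.
ΔS = 0: S: 2 → 0 — violated.
Parity must change: odd → even — satisfied.
ΔL = 0, ±1 (not L=0↔0): L: 4 → 3, ΔL = -1 — satisfied.

the ΔS = 0 rule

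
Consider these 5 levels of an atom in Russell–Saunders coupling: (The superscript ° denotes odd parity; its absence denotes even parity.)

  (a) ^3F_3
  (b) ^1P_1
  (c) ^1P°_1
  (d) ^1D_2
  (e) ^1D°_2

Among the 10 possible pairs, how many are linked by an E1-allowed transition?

4

(a)–(b): forbidden (parity, ΔS, ΔL, ΔJ).
(a)–(c): forbidden (ΔS, ΔL, ΔJ).
(a)–(d): forbidden (parity, ΔS).
(a)–(e): forbidden (ΔS).
(b)–(c): allowed.
(b)–(d): forbidden (parity).
(b)–(e): allowed.
(c)–(d): allowed.
(c)–(e): forbidden (parity).
(d)–(e): allowed.
Allowed pairs: 4 of 10.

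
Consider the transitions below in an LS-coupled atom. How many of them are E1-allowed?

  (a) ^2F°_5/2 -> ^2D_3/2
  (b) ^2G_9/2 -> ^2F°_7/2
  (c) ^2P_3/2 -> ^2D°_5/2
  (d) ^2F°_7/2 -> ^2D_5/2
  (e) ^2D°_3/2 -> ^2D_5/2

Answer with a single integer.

5

(a) allowed
(b) allowed
(c) allowed
(d) allowed
(e) allowed
Total allowed: 5 of 5.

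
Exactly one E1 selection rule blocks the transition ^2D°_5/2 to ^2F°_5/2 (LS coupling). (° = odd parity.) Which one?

parity

Initial level: S=1/2, L=2, J=5/2, parity odd. Final level: S=1/2, L=3, J=5/2, parity odd.
ΔL = 0, ±1 (not L=0↔0): L: 2 → 3, ΔL = +1 — ✓.
ΔJ = 0, ±1 (not J=0↔0): J: 5/2 → 5/2, ΔJ = +0 — ✓.
Parity must change: odd → odd — ✗.
ΔS = 0: S: 1/2 → 1/2 — ✓.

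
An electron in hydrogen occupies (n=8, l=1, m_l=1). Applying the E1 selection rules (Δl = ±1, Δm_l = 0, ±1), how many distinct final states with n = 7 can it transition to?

E1 requires Δl = ±1, so l_f ∈ {0, 2}; with 0 ≤ l_f ≤ n_f−1 = 6, the allowed l_f values are {0, 2}.
For l_f = 0: m_f ∈ {m_i−1, m_i, m_i+1} ∩ [−0, 0] = {0} → 1 state.
For l_f = 2: m_f ∈ {m_i−1, m_i, m_i+1} ∩ [−2, 2] = {0, 1, 2} → 3 states.
Total: 4.

4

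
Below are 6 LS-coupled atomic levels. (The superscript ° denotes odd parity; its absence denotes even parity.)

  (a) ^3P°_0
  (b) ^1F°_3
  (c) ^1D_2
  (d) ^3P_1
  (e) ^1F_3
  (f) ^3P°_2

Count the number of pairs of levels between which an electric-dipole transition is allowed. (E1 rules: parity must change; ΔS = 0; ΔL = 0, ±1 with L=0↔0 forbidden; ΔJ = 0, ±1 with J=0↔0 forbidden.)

(a)–(b): forbidden (parity, ΔS, ΔL, ΔJ).
(a)–(c): forbidden (ΔS, ΔJ).
(a)–(d): allowed.
(a)–(e): forbidden (ΔS, ΔL, ΔJ).
(a)–(f): forbidden (parity, ΔJ).
(b)–(c): allowed.
(b)–(d): forbidden (ΔS, ΔL, ΔJ).
(b)–(e): allowed.
(b)–(f): forbidden (parity, ΔS, ΔL).
(c)–(d): forbidden (parity, ΔS).
(c)–(e): forbidden (parity).
(c)–(f): forbidden (ΔS).
(d)–(e): forbidden (parity, ΔS, ΔL, ΔJ).
(d)–(f): allowed.
(e)–(f): forbidden (ΔS, ΔL).
Allowed pairs: 4 of 15.

4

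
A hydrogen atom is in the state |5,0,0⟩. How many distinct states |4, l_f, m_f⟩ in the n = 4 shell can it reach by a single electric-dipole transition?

3

E1 requires Δl = ±1, so l_f ∈ {-1, 1}; with 0 ≤ l_f ≤ n_f−1 = 3, the allowed l_f values are {1}.
For l_f = 1: m_f ∈ {m_i−1, m_i, m_i+1} ∩ [−1, 1] = {-1, 0, 1} → 3 states.
Total: 3.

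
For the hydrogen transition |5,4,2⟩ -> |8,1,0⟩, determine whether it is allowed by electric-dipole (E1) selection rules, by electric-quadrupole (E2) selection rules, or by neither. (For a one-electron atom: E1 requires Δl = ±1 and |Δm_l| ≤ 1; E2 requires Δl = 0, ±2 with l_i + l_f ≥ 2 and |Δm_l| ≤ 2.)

Δl = 1 − 4 = -3; l_i + l_f = 5.
Δm_l = -2.
E1 (Δl = ±1, |Δm_l| ≤ 1): not satisfied.
E2 (Δl = 0,±2, l_i+l_f ≥ 2, |Δm_l| ≤ 2): not satisfied.

neither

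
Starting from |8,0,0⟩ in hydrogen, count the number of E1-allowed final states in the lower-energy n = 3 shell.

3

E1 requires Δl = ±1, so l_f ∈ {-1, 1}; with 0 ≤ l_f ≤ n_f−1 = 2, the allowed l_f values are {1}.
For l_f = 1: m_f ∈ {m_i−1, m_i, m_i+1} ∩ [−1, 1] = {-1, 0, 1} → 3 states.
Total: 3.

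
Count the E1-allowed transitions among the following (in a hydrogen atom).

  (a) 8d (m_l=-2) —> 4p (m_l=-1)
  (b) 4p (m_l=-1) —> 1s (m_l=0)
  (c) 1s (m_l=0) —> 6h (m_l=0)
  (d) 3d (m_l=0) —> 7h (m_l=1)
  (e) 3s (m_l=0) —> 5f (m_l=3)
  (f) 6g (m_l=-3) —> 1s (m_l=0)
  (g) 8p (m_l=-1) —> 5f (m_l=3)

2

(a) allowed
(b) allowed
(c) forbidden — Δl = +5 (E1 requires Δl = ±1)
(d) forbidden — Δl = +3 (E1 requires Δl = ±1)
(e) forbidden — Δl = +3 (E1 requires Δl = ±1); Δm_l = +3 (E1 requires Δm_l = 0, ±1)
(f) forbidden — Δl = -4 (E1 requires Δl = ±1); Δm_l = +3 (E1 requires Δm_l = 0, ±1)
(g) forbidden — Δl = +2 (E1 requires Δl = ±1); Δm_l = +4 (E1 requires Δm_l = 0, ±1)
Total allowed: 2 of 7.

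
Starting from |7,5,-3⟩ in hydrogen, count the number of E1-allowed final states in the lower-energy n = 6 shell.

3

E1 requires Δl = ±1, so l_f ∈ {4, 6}; with 0 ≤ l_f ≤ n_f−1 = 5, the allowed l_f values are {4}.
For l_f = 4: m_f ∈ {m_i−1, m_i, m_i+1} ∩ [−4, 4] = {-4, -3, -2} → 3 states.
Total: 3.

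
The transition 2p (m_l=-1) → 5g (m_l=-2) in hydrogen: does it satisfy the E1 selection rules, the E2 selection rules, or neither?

Δl = 4 − 1 = +3; l_i + l_f = 5.
Δm_l = -1.
E1 (Δl = ±1, |Δm_l| ≤ 1): not satisfied.
E2 (Δl = 0,±2, l_i+l_f ≥ 2, |Δm_l| ≤ 2): not satisfied.

neither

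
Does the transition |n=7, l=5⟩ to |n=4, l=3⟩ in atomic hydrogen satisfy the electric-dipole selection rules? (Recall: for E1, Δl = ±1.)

forbidden

l: 5 → 3 (Δl = -2). Δl = ±1 fails.
The transition is electric-dipole forbidden.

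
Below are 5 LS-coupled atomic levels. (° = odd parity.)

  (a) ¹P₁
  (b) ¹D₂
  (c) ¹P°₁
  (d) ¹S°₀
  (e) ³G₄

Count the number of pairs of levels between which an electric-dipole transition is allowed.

3

(a)–(b): forbidden (parity).
(a)–(c): allowed.
(a)–(d): allowed.
(a)–(e): forbidden (parity, ΔS, ΔL, ΔJ).
(b)–(c): allowed.
(b)–(d): forbidden (ΔL, ΔJ).
(b)–(e): forbidden (parity, ΔS, ΔL, ΔJ).
(c)–(d): forbidden (parity).
(c)–(e): forbidden (ΔS, ΔL, ΔJ).
(d)–(e): forbidden (ΔS, ΔL, ΔJ).
Allowed pairs: 3 of 10.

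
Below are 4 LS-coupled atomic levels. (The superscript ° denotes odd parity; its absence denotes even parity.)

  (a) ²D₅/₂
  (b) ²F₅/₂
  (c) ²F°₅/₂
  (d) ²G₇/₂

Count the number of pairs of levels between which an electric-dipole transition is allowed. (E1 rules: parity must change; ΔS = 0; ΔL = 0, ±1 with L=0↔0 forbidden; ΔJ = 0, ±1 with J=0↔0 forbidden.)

3

(a)–(b): forbidden (parity).
(a)–(c): allowed.
(a)–(d): forbidden (parity, ΔL).
(b)–(c): allowed.
(b)–(d): forbidden (parity).
(c)–(d): allowed.
Allowed pairs: 3 of 6.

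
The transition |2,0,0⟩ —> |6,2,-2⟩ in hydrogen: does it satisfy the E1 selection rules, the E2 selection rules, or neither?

E2

Δl = 2 − 0 = +2; l_i + l_f = 2.
Δm_l = -2.
E1 (Δl = ±1, |Δm_l| ≤ 1): not satisfied.
E2 (Δl = 0,±2, l_i+l_f ≥ 2, |Δm_l| ≤ 2): satisfied.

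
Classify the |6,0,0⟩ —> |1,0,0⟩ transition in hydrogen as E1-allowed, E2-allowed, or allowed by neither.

neither

Δl = 0 − 0 = +0; l_i + l_f = 0.
Δm_l = +0.
E1 (Δl = ±1, |Δm_l| ≤ 1): not satisfied.
E2 (Δl = 0,±2, l_i+l_f ≥ 2, |Δm_l| ≤ 2): not satisfied.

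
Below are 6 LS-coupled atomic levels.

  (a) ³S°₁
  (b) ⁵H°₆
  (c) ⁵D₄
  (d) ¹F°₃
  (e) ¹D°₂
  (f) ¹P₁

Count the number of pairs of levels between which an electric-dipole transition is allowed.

1

(a)–(b): forbidden (parity, ΔS, ΔL, ΔJ).
(a)–(c): forbidden (ΔS, ΔL, ΔJ).
(a)–(d): forbidden (parity, ΔS, ΔL, ΔJ).
(a)–(e): forbidden (parity, ΔS, ΔL).
(a)–(f): forbidden (ΔS).
(b)–(c): forbidden (ΔL, ΔJ).
(b)–(d): forbidden (parity, ΔS, ΔL, ΔJ).
(b)–(e): forbidden (parity, ΔS, ΔL, ΔJ).
(b)–(f): forbidden (ΔS, ΔL, ΔJ).
(c)–(d): forbidden (ΔS).
(c)–(e): forbidden (ΔS, ΔJ).
(c)–(f): forbidden (parity, ΔS, ΔJ).
(d)–(e): forbidden (parity).
(d)–(f): forbidden (ΔL, ΔJ).
(e)–(f): allowed.
Allowed pairs: 1 of 15.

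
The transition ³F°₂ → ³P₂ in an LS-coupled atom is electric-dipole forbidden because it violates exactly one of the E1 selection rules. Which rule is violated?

the ΔL = 0, ±1 rule

Initial level: S=1, L=3, J=2, parity odd. Final level: S=1, L=1, J=2, parity even.
Parity must change: odd → even — ✓.
ΔS = 0: S: 1 → 1 — ✓.
ΔL = 0, ±1 (not L=0↔0): L: 3 → 1, ΔL = -2 — ✗.
ΔJ = 0, ±1 (not J=0↔0): J: 2 → 2, ΔJ = +0 — ✓.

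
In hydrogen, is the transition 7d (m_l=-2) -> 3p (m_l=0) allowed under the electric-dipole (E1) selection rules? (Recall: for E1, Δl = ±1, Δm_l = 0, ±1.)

Δl = 1 − 2 = -1; the E1 rule Δl = ±1 is ok.
m_l: -2 → 0 (Δm_l = +2). |Δm_l| ≤ 1 fails.
The transition is electric-dipole forbidden.

forbidden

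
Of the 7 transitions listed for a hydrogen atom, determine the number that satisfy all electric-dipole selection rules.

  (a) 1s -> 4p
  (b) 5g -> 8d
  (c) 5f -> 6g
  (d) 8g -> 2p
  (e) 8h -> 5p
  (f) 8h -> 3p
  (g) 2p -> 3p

(a) allowed
(b) forbidden — Δl = -2 (E1 requires Δl = ±1)
(c) allowed
(d) forbidden — Δl = -3 (E1 requires Δl = ±1)
(e) forbidden — Δl = -4 (E1 requires Δl = ±1)
(f) forbidden — Δl = -4 (E1 requires Δl = ±1)
(g) forbidden — Δl = +0 (E1 requires Δl = ±1)
Total allowed: 2 of 7.

2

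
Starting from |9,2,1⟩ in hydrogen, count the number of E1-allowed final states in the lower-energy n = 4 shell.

5

E1 requires Δl = ±1, so l_f ∈ {1, 3}; with 0 ≤ l_f ≤ n_f−1 = 3, the allowed l_f values are {1, 3}.
For l_f = 1: m_f ∈ {m_i−1, m_i, m_i+1} ∩ [−1, 1] = {0, 1} → 2 states.
For l_f = 3: m_f ∈ {m_i−1, m_i, m_i+1} ∩ [−3, 3] = {0, 1, 2} → 3 states.
Total: 5.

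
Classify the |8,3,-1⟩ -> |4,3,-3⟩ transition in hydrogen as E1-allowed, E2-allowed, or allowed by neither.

E2

Δl = 3 − 3 = +0; l_i + l_f = 6.
Δm_l = -2.
E1 (Δl = ±1, |Δm_l| ≤ 1): not satisfied.
E2 (Δl = 0,±2, l_i+l_f ≥ 2, |Δm_l| ≤ 2): satisfied.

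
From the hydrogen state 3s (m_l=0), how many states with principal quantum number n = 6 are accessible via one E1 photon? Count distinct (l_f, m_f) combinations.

3

E1 requires Δl = ±1, so l_f ∈ {-1, 1}; with 0 ≤ l_f ≤ n_f−1 = 5, the allowed l_f values are {1}.
For l_f = 1: m_f ∈ {m_i−1, m_i, m_i+1} ∩ [−1, 1] = {-1, 0, 1} → 3 states.
Total: 3.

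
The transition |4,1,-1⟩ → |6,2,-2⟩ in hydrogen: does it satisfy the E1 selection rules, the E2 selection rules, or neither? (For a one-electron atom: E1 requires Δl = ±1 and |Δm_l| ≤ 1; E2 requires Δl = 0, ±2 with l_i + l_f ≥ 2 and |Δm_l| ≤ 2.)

E1

Δl = 2 − 1 = +1; l_i + l_f = 3.
Δm_l = -1.
E1 (Δl = ±1, |Δm_l| ≤ 1): satisfied.
E2 (Δl = 0,±2, l_i+l_f ≥ 2, |Δm_l| ≤ 2): not satisfied.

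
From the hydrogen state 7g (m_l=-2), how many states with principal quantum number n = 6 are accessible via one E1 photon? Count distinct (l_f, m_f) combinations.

E1 requires Δl = ±1, so l_f ∈ {3, 5}; with 0 ≤ l_f ≤ n_f−1 = 5, the allowed l_f values are {3, 5}.
For l_f = 3: m_f ∈ {m_i−1, m_i, m_i+1} ∩ [−3, 3] = {-3, -2, -1} → 3 states.
For l_f = 5: m_f ∈ {m_i−1, m_i, m_i+1} ∩ [−5, 5] = {-3, -2, -1} → 3 states.
Total: 6.

6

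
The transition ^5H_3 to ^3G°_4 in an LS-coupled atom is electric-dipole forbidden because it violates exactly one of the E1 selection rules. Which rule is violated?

Initial level: S=2, L=5, J=3, parity even. Final level: S=1, L=4, J=4, parity odd.
Parity must change: even → odd — satisfied.
ΔJ = 0, ±1 (not J=0↔0): J: 3 → 4, ΔJ = +1 — satisfied.
ΔS = 0: S: 2 → 1 — violated.
ΔL = 0, ±1 (not L=0↔0): L: 5 → 4, ΔL = -1 — satisfied.

the ΔS = 0 rule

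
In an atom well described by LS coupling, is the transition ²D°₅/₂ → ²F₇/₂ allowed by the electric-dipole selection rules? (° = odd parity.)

Initial level: S=1/2, L=2, J=5/2, parity odd. Final level: S=1/2, L=3, J=7/2, parity even.
Parity must change: odd → even — satisfied.
ΔS = 0: S: 1/2 → 1/2 — satisfied.
ΔL = 0, ±1 (not L=0↔0): L: 2 → 3, ΔL = +1 — satisfied.
ΔJ = 0, ±1 (not J=0↔0): J: 5/2 → 7/2, ΔJ = +1 — satisfied.
All four E1 rules are satisfied.

allowed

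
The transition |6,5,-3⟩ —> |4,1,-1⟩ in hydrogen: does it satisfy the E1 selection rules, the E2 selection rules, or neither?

Δl = 1 − 5 = -4; l_i + l_f = 6.
Δm_l = +2.
E1 (Δl = ±1, |Δm_l| ≤ 1): not satisfied.
E2 (Δl = 0,±2, l_i+l_f ≥ 2, |Δm_l| ≤ 2): not satisfied.

neither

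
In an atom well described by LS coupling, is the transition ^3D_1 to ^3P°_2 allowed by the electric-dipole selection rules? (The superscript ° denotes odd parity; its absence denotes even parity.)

allowed

Reading off the term symbols: S 1→1, L 2→1, J 1→2, parity even→odd.
ΔL = 0, ±1 (not L=0↔0): L: 2 → 1, ΔL = -1 — ok.
ΔJ = 0, ±1 (not J=0↔0): J: 1 → 2, ΔJ = +1 — ok.
ΔS = 0: S: 1 → 1 — ok.
Parity must change: even → odd — ok.
All four E1 rules are satisfied.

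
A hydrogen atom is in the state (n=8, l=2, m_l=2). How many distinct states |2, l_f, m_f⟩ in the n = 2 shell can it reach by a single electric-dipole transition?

1

E1 requires Δl = ±1, so l_f ∈ {1, 3}; with 0 ≤ l_f ≤ n_f−1 = 1, the allowed l_f values are {1}.
For l_f = 1: m_f ∈ {m_i−1, m_i, m_i+1} ∩ [−1, 1] = {1} → 1 state.
Total: 1.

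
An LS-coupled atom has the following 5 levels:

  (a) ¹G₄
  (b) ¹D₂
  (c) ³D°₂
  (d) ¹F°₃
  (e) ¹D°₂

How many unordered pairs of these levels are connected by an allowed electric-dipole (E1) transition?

(a)–(b): forbidden (parity, ΔL, ΔJ).
(a)–(c): forbidden (ΔS, ΔL, ΔJ).
(a)–(d): allowed.
(a)–(e): forbidden (ΔL, ΔJ).
(b)–(c): forbidden (ΔS).
(b)–(d): allowed.
(b)–(e): allowed.
(c)–(d): forbidden (parity, ΔS).
(c)–(e): forbidden (parity, ΔS).
(d)–(e): forbidden (parity).
Allowed pairs: 3 of 10.

3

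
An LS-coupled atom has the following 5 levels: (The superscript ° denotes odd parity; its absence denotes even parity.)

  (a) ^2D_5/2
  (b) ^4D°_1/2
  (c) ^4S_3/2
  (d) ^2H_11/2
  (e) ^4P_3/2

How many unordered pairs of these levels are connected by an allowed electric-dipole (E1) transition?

(a)–(b): forbidden (ΔS, ΔJ).
(a)–(c): forbidden (parity, ΔS, ΔL).
(a)–(d): forbidden (parity, ΔL, ΔJ).
(a)–(e): forbidden (parity, ΔS).
(b)–(c): forbidden (ΔL).
(b)–(d): forbidden (ΔS, ΔL, ΔJ).
(b)–(e): allowed.
(c)–(d): forbidden (parity, ΔS, ΔL, ΔJ).
(c)–(e): forbidden (parity).
(d)–(e): forbidden (parity, ΔS, ΔL, ΔJ).
Allowed pairs: 1 of 10.

1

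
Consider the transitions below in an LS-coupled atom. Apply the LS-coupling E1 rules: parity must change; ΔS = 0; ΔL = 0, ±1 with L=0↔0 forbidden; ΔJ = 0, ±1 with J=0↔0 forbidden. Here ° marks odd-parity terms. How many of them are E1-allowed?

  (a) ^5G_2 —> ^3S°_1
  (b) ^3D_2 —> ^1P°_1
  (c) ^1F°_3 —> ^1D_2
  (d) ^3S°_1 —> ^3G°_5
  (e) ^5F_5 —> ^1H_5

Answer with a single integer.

(a) forbidden (ΔS, ΔL fail)
(b) forbidden (ΔS fails)
(c) allowed
(d) forbidden (parity, ΔL, ΔJ fail)
(e) forbidden (parity, ΔS, ΔL fail)
Total allowed: 1 of 5.

1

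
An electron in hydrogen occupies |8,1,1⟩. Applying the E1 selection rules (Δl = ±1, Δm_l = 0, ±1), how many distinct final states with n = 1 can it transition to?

E1 requires Δl = ±1, so l_f ∈ {0, 2}; with 0 ≤ l_f ≤ n_f−1 = 0, the allowed l_f values are {0}.
For l_f = 0: m_f ∈ {m_i−1, m_i, m_i+1} ∩ [−0, 0] = {0} → 1 state.
Total: 1.

1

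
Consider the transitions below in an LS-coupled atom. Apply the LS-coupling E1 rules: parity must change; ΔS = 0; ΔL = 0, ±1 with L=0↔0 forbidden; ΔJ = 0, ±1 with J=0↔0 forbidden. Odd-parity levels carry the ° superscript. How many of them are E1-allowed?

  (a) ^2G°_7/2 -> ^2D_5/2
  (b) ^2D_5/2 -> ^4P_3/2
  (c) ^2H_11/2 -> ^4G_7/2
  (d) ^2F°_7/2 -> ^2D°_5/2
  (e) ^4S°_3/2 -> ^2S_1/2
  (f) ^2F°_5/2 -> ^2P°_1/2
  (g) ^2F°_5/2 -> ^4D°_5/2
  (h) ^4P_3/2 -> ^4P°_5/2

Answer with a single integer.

(a) forbidden (ΔL fails)
(b) forbidden (parity, ΔS fail)
(c) forbidden (parity, ΔS, ΔJ fail)
(d) forbidden (parity fails)
(e) forbidden (ΔS, ΔL fail)
(f) forbidden (parity, ΔL, ΔJ fail)
(g) forbidden (parity, ΔS fail)
(h) allowed
Total allowed: 1 of 8.

1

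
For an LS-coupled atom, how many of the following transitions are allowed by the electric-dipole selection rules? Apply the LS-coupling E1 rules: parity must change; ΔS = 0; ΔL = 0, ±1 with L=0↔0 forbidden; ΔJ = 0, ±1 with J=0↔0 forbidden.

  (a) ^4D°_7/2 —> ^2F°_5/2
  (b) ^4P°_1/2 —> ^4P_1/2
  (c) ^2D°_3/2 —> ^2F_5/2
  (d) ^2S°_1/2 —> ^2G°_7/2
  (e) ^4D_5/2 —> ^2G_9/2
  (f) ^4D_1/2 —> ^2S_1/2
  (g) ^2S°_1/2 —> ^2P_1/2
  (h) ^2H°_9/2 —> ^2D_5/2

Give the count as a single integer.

3

(a) forbidden (parity, ΔS fail)
(b) allowed
(c) allowed
(d) forbidden (parity, ΔL, ΔJ fail)
(e) forbidden (parity, ΔS, ΔL, ΔJ fail)
(f) forbidden (parity, ΔS, ΔL fail)
(g) allowed
(h) forbidden (ΔL, ΔJ fail)
Total allowed: 3 of 8.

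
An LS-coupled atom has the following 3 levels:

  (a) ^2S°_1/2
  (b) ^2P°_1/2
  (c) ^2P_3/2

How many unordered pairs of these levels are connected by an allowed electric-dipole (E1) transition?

2

(a)–(b): forbidden (parity).
(a)–(c): allowed.
(b)–(c): allowed.
Allowed pairs: 2 of 3.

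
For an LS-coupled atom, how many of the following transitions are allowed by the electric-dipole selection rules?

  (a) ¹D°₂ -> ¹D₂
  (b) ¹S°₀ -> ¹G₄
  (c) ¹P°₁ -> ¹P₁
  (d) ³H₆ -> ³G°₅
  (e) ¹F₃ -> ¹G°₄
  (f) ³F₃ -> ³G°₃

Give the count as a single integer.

5

(a) allowed
(b) forbidden (ΔL, ΔJ fail)
(c) allowed
(d) allowed
(e) allowed
(f) allowed
Total allowed: 5 of 6.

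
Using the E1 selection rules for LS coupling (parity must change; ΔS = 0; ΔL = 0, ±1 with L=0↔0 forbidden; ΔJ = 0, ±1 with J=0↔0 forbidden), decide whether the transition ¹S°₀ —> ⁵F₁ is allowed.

Reading off the term symbols: S 0→2, L 0→3, J 0→1, parity odd→even.
Parity must change: odd → even — ✓.
ΔS = 0: S: 0 → 2 — ✗.
ΔL = 0, ±1 (not L=0↔0): L: 0 → 3, ΔL = +3 — ✗.
ΔJ = 0, ±1 (not J=0↔0): J: 0 → 1, ΔJ = +1 — ✓.
Rule(s) violated: ΔS, ΔL.

forbidden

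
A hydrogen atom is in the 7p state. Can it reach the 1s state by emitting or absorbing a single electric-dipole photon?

allowed

l: 1 → 0 (Δl = -1). Δl = ±1 ok.
All E1 selection rules are satisfied.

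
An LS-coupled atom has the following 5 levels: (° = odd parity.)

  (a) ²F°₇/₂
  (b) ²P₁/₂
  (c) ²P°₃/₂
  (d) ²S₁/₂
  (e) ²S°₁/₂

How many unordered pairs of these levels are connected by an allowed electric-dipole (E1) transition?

3

(a)–(b): forbidden (ΔL, ΔJ).
(a)–(c): forbidden (parity, ΔL, ΔJ).
(a)–(d): forbidden (ΔL, ΔJ).
(a)–(e): forbidden (parity, ΔL, ΔJ).
(b)–(c): allowed.
(b)–(d): forbidden (parity).
(b)–(e): allowed.
(c)–(d): allowed.
(c)–(e): forbidden (parity).
(d)–(e): forbidden (ΔL).
Allowed pairs: 3 of 10.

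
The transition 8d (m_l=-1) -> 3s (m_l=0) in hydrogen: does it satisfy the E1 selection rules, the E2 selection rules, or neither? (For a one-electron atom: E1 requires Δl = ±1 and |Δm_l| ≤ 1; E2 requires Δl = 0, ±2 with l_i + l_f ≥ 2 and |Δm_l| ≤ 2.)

Δl = 0 − 2 = -2; l_i + l_f = 2.
Δm_l = +1.
E1 (Δl = ±1, |Δm_l| ≤ 1): not satisfied.
E2 (Δl = 0,±2, l_i+l_f ≥ 2, |Δm_l| ≤ 2): satisfied.

E2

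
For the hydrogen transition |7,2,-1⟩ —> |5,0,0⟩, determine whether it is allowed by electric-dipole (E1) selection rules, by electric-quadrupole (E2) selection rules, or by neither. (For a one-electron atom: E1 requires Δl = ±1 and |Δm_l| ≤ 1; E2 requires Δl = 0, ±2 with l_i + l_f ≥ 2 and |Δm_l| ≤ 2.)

E2

Δl = 0 − 2 = -2; l_i + l_f = 2.
Δm_l = +1.
E1 (Δl = ±1, |Δm_l| ≤ 1): not satisfied.
E2 (Δl = 0,±2, l_i+l_f ≥ 2, |Δm_l| ≤ 2): satisfied.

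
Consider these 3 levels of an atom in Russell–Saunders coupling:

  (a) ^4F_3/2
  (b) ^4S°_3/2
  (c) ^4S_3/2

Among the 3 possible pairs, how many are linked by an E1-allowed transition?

0

(a)–(b): forbidden (ΔL).
(a)–(c): forbidden (parity, ΔL).
(b)–(c): forbidden (ΔL).
Allowed pairs: 0 of 3.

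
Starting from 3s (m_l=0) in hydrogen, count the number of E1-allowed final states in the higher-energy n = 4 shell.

3

E1 requires Δl = ±1, so l_f ∈ {-1, 1}; with 0 ≤ l_f ≤ n_f−1 = 3, the allowed l_f values are {1}.
For l_f = 1: m_f ∈ {m_i−1, m_i, m_i+1} ∩ [−1, 1] = {-1, 0, 1} → 3 states.
Total: 3.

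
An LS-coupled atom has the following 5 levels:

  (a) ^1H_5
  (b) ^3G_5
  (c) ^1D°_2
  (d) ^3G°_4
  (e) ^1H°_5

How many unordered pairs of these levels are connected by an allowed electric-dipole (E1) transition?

2

(a)–(b): forbidden (parity, ΔS).
(a)–(c): forbidden (ΔL, ΔJ).
(a)–(d): forbidden (ΔS).
(a)–(e): allowed.
(b)–(c): forbidden (ΔS, ΔL, ΔJ).
(b)–(d): allowed.
(b)–(e): forbidden (ΔS).
(c)–(d): forbidden (parity, ΔS, ΔL, ΔJ).
(c)–(e): forbidden (parity, ΔL, ΔJ).
(d)–(e): forbidden (parity, ΔS).
Allowed pairs: 2 of 10.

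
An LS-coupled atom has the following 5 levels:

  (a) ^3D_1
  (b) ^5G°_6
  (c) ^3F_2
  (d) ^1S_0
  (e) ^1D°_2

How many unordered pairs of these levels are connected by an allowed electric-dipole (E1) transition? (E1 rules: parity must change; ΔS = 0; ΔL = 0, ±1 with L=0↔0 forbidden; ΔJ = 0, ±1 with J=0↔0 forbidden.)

(a)–(b): forbidden (ΔS, ΔL, ΔJ).
(a)–(c): forbidden (parity).
(a)–(d): forbidden (parity, ΔS, ΔL).
(a)–(e): forbidden (ΔS).
(b)–(c): forbidden (ΔS, ΔJ).
(b)–(d): forbidden (ΔS, ΔL, ΔJ).
(b)–(e): forbidden (parity, ΔS, ΔL, ΔJ).
(c)–(d): forbidden (parity, ΔS, ΔL, ΔJ).
(c)–(e): forbidden (ΔS).
(d)–(e): forbidden (ΔL, ΔJ).
Allowed pairs: 0 of 10.

0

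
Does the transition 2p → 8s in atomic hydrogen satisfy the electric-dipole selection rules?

Δl = 0 − 1 = -1; the E1 rule Δl = ±1 is satisfied.
All E1 selection rules are satisfied.

allowed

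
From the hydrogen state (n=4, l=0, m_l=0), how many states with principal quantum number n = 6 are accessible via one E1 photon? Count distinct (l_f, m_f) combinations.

E1 requires Δl = ±1, so l_f ∈ {-1, 1}; with 0 ≤ l_f ≤ n_f−1 = 5, the allowed l_f values are {1}.
For l_f = 1: m_f ∈ {m_i−1, m_i, m_i+1} ∩ [−1, 1] = {-1, 0, 1} → 3 states.
Total: 3.

3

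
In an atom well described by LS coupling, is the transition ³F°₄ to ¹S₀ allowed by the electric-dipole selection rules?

forbidden

Reading off the term symbols: S 1→0, L 3→0, J 4→0, parity odd→even.
ΔS = 0: S: 1 → 0 — ✗.
ΔJ = 0, ±1 (not J=0↔0): J: 4 → 0, ΔJ = -4 — ✗.
ΔL = 0, ±1 (not L=0↔0): L: 3 → 0, ΔL = -3 — ✗.
Parity must change: odd → even — ✓.
Rule(s) violated: ΔS, ΔL, ΔJ.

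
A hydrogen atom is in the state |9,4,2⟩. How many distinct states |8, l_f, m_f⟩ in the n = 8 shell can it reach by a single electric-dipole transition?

E1 requires Δl = ±1, so l_f ∈ {3, 5}; with 0 ≤ l_f ≤ n_f−1 = 7, the allowed l_f values are {3, 5}.
For l_f = 3: m_f ∈ {m_i−1, m_i, m_i+1} ∩ [−3, 3] = {1, 2, 3} → 3 states.
For l_f = 5: m_f ∈ {m_i−1, m_i, m_i+1} ∩ [−5, 5] = {1, 2, 3} → 3 states.
Total: 6.

6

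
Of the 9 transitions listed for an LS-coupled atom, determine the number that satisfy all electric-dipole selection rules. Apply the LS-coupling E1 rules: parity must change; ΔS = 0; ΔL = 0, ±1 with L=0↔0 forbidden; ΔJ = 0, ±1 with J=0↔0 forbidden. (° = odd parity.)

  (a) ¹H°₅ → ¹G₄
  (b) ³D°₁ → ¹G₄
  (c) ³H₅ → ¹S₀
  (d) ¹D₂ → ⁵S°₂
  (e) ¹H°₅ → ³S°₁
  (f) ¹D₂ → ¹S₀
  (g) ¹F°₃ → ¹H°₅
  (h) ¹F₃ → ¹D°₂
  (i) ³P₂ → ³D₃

2

(a) allowed
(b) forbidden (ΔS, ΔL, ΔJ fail)
(c) forbidden (parity, ΔS, ΔL, ΔJ fail)
(d) forbidden (ΔS, ΔL fail)
(e) forbidden (parity, ΔS, ΔL, ΔJ fail)
(f) forbidden (parity, ΔL, ΔJ fail)
(g) forbidden (parity, ΔL, ΔJ fail)
(h) allowed
(i) forbidden (parity fails)
Total allowed: 2 of 9.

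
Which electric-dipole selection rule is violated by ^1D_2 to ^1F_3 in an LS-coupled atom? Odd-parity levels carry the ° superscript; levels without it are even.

Reading off the term symbols: S 0→0, L 2→3, J 2→3, parity even→even.
ΔJ = 0, ±1 (not J=0↔0): J: 2 → 3, ΔJ = +1 — satisfied.
ΔS = 0: S: 0 → 0 — satisfied.
Parity must change: even → even — violated.
ΔL = 0, ±1 (not L=0↔0): L: 2 → 3, ΔL = +1 — satisfied.

parity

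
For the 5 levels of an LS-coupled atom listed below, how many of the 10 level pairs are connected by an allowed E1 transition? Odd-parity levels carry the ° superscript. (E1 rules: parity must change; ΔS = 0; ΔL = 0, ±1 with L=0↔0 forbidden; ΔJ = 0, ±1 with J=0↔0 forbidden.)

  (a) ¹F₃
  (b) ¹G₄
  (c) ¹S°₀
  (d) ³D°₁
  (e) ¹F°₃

(a)–(b): forbidden (parity).
(a)–(c): forbidden (ΔL, ΔJ).
(a)–(d): forbidden (ΔS, ΔJ).
(a)–(e): allowed.
(b)–(c): forbidden (ΔL, ΔJ).
(b)–(d): forbidden (ΔS, ΔL, ΔJ).
(b)–(e): allowed.
(c)–(d): forbidden (parity, ΔS, ΔL).
(c)–(e): forbidden (parity, ΔL, ΔJ).
(d)–(e): forbidden (parity, ΔS, ΔJ).
Allowed pairs: 2 of 10.

2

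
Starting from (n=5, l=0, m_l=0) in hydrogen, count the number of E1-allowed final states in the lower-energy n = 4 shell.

E1 requires Δl = ±1, so l_f ∈ {-1, 1}; with 0 ≤ l_f ≤ n_f−1 = 3, the allowed l_f values are {1}.
For l_f = 1: m_f ∈ {m_i−1, m_i, m_i+1} ∩ [−1, 1] = {-1, 0, 1} → 3 states.
Total: 3.

3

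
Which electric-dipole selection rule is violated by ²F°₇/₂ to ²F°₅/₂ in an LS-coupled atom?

parity

Reading off the term symbols: S 1/2→1/2, L 3→3, J 7/2→5/2, parity odd→odd.
Parity must change: odd → odd — violated.
ΔS = 0: S: 1/2 → 1/2 — satisfied.
ΔL = 0, ±1 (not L=0↔0): L: 3 → 3, ΔL = +0 — satisfied.
ΔJ = 0, ±1 (not J=0↔0): J: 7/2 → 5/2, ΔJ = -1 — satisfied.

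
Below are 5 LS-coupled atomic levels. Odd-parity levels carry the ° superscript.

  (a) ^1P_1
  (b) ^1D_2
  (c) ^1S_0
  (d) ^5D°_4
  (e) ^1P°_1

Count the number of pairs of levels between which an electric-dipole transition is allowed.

(a)–(b): forbidden (parity).
(a)–(c): forbidden (parity).
(a)–(d): forbidden (ΔS, ΔJ).
(a)–(e): allowed.
(b)–(c): forbidden (parity, ΔL, ΔJ).
(b)–(d): forbidden (ΔS, ΔJ).
(b)–(e): allowed.
(c)–(d): forbidden (ΔS, ΔL, ΔJ).
(c)–(e): allowed.
(d)–(e): forbidden (parity, ΔS, ΔJ).
Allowed pairs: 3 of 10.

3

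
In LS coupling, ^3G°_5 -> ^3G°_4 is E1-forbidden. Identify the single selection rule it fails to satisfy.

parity

Initial level: S=1, L=4, J=5, parity odd. Final level: S=1, L=4, J=4, parity odd.
Parity must change: odd → odd — violated.
ΔS = 0: S: 1 → 1 — satisfied.
ΔL = 0, ±1 (not L=0↔0): L: 4 → 4, ΔL = +0 — satisfied.
ΔJ = 0, ±1 (not J=0↔0): J: 5 → 4, ΔJ = -1 — satisfied.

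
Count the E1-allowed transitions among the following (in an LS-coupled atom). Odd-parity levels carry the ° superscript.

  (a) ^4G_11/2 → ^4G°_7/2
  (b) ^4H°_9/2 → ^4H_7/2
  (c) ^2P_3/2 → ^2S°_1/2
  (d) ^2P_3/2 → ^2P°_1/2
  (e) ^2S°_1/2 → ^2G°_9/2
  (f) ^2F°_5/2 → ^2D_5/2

(a) forbidden (ΔJ fails)
(b) allowed
(c) allowed
(d) allowed
(e) forbidden (parity, ΔL, ΔJ fail)
(f) allowed
Total allowed: 4 of 6.

4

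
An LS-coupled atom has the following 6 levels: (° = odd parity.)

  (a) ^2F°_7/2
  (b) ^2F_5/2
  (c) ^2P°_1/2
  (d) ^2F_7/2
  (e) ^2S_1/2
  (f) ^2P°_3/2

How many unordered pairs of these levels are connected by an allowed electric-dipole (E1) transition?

(a)–(b): allowed.
(a)–(c): forbidden (parity, ΔL, ΔJ).
(a)–(d): allowed.
(a)–(e): forbidden (ΔL, ΔJ).
(a)–(f): forbidden (parity, ΔL, ΔJ).
(b)–(c): forbidden (ΔL, ΔJ).
(b)–(d): forbidden (parity).
(b)–(e): forbidden (parity, ΔL, ΔJ).
(b)–(f): forbidden (ΔL).
(c)–(d): forbidden (ΔL, ΔJ).
(c)–(e): allowed.
(c)–(f): forbidden (parity).
(d)–(e): forbidden (parity, ΔL, ΔJ).
(d)–(f): forbidden (ΔL, ΔJ).
(e)–(f): allowed.
Allowed pairs: 4 of 15.

4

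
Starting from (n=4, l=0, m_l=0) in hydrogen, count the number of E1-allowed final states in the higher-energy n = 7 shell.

E1 requires Δl = ±1, so l_f ∈ {-1, 1}; with 0 ≤ l_f ≤ n_f−1 = 6, the allowed l_f values are {1}.
For l_f = 1: m_f ∈ {m_i−1, m_i, m_i+1} ∩ [−1, 1] = {-1, 0, 1} → 3 states.
Total: 3.

3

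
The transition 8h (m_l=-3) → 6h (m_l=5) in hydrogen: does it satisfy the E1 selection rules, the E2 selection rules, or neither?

Δl = 5 − 5 = +0; l_i + l_f = 10.
Δm_l = +8.
E1 (Δl = ±1, |Δm_l| ≤ 1): not satisfied.
E2 (Δl = 0,±2, l_i+l_f ≥ 2, |Δm_l| ≤ 2): not satisfied.

neither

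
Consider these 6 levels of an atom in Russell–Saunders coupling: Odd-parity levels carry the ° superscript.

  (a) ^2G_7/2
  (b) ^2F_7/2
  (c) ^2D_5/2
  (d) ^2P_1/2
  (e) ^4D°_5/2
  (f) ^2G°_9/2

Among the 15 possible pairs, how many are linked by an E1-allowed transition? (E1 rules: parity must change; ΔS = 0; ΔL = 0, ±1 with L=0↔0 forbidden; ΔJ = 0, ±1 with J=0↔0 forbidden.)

(a)–(b): forbidden (parity).
(a)–(c): forbidden (parity, ΔL).
(a)–(d): forbidden (parity, ΔL, ΔJ).
(a)–(e): forbidden (ΔS, ΔL).
(a)–(f): allowed.
(b)–(c): forbidden (parity).
(b)–(d): forbidden (parity, ΔL, ΔJ).
(b)–(e): forbidden (ΔS).
(b)–(f): allowed.
(c)–(d): forbidden (parity, ΔJ).
(c)–(e): forbidden (ΔS).
(c)–(f): forbidden (ΔL, ΔJ).
(d)–(e): forbidden (ΔS, ΔJ).
(d)–(f): forbidden (ΔL, ΔJ).
(e)–(f): forbidden (parity, ΔS, ΔL, ΔJ).
Allowed pairs: 2 of 15.

2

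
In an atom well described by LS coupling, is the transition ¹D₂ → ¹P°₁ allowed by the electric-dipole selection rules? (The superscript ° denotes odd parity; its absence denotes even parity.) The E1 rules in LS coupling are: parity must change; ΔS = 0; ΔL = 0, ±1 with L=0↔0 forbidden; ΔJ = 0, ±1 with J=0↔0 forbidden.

ΔL = 0, ±1 (not L=0↔0): L: 2 → 1, ΔL = -1 — ✓.
ΔJ = 0, ±1 (not J=0↔0): J: 2 → 1, ΔJ = -1 — ✓.
ΔS = 0: S: 0 → 0 — ✓.
Parity must change: even → odd — ✓.
All four E1 rules are satisfied.

allowed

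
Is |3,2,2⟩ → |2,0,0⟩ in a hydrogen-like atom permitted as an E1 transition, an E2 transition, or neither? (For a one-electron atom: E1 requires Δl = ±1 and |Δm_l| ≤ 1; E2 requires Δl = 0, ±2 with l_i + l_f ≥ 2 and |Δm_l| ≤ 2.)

Δl = 0 − 2 = -2; l_i + l_f = 2.
Δm_l = -2.
E1 (Δl = ±1, |Δm_l| ≤ 1): not satisfied.
E2 (Δl = 0,±2, l_i+l_f ≥ 2, |Δm_l| ≤ 2): satisfied.

E2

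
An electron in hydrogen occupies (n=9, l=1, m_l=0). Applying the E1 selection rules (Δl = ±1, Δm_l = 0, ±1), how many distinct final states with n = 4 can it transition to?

4

E1 requires Δl = ±1, so l_f ∈ {0, 2}; with 0 ≤ l_f ≤ n_f−1 = 3, the allowed l_f values are {0, 2}.
For l_f = 0: m_f ∈ {m_i−1, m_i, m_i+1} ∩ [−0, 0] = {0} → 1 state.
For l_f = 2: m_f ∈ {m_i−1, m_i, m_i+1} ∩ [−2, 2] = {-1, 0, 1} → 3 states.
Total: 4.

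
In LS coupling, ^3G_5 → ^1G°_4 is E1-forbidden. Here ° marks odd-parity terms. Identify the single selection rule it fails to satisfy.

Initial level: S=1, L=4, J=5, parity even. Final level: S=0, L=4, J=4, parity odd.
ΔS = 0: S: 1 → 0 — violated.
ΔJ = 0, ±1 (not J=0↔0): J: 5 → 4, ΔJ = -1 — satisfied.
ΔL = 0, ±1 (not L=0↔0): L: 4 → 4, ΔL = +0 — satisfied.
Parity must change: even → odd — satisfied.

the ΔS = 0 rule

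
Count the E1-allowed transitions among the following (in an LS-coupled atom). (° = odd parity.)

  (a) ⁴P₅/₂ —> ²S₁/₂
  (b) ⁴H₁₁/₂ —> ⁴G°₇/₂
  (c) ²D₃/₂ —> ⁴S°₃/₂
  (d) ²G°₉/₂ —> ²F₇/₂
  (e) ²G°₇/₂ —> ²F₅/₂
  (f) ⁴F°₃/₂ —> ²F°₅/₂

2

(a) forbidden (parity, ΔS, ΔJ fail)
(b) forbidden (ΔJ fails)
(c) forbidden (ΔS, ΔL fail)
(d) allowed
(e) allowed
(f) forbidden (parity, ΔS fail)
Total allowed: 2 of 6.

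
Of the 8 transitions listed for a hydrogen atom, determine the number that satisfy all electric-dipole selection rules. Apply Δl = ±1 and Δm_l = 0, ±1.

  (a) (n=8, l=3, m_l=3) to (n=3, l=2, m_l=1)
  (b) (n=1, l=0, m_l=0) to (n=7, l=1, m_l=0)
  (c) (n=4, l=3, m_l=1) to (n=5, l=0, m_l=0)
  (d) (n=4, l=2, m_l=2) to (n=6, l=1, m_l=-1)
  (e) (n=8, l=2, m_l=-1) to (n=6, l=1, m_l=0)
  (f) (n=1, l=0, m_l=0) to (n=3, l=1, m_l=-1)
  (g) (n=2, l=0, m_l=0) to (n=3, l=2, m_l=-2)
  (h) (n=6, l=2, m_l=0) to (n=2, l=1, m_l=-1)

(a) forbidden — Δm_l = -2 (E1 requires Δm_l = 0, ±1)
(b) allowed
(c) forbidden — Δl = -3 (E1 requires Δl = ±1)
(d) forbidden — Δm_l = -3 (E1 requires Δm_l = 0, ±1)
(e) allowed
(f) allowed
(g) forbidden — Δl = +2 (E1 requires Δl = ±1); Δm_l = -2 (E1 requires Δm_l = 0, ±1)
(h) allowed
Total allowed: 4 of 8.

4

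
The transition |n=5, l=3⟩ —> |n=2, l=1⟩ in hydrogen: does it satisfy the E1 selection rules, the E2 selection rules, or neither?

E2

Δl = 1 − 3 = -2; l_i + l_f = 4.
E1 (Δl = ±1): not satisfied.
E2 (Δl = 0,±2, l_i+l_f ≥ 2): satisfied.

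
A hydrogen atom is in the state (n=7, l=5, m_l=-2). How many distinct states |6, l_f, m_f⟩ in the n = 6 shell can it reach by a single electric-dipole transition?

E1 requires Δl = ±1, so l_f ∈ {4, 6}; with 0 ≤ l_f ≤ n_f−1 = 5, the allowed l_f values are {4}.
For l_f = 4: m_f ∈ {m_i−1, m_i, m_i+1} ∩ [−4, 4] = {-3, -2, -1} → 3 states.
Total: 3.

3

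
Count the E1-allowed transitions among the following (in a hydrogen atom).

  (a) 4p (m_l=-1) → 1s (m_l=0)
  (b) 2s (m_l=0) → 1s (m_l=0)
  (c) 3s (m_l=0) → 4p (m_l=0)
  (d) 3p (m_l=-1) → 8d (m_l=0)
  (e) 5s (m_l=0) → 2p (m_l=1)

(a) allowed
(b) forbidden — Δl = +0 (E1 requires Δl = ±1)
(c) allowed
(d) allowed
(e) allowed
Total allowed: 4 of 5.

4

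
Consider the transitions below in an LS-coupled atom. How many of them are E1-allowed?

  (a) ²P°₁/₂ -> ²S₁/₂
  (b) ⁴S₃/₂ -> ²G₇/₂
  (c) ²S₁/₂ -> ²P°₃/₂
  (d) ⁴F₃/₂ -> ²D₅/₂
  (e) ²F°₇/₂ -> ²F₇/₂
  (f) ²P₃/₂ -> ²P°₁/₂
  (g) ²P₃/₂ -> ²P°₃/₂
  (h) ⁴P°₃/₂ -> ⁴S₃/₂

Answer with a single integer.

6

(a) allowed
(b) forbidden (parity, ΔS, ΔL, ΔJ fail)
(c) allowed
(d) forbidden (parity, ΔS fail)
(e) allowed
(f) allowed
(g) allowed
(h) allowed
Total allowed: 6 of 8.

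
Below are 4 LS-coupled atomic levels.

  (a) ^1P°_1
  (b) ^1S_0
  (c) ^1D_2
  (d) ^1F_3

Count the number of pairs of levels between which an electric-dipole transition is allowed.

2

(a)–(b): allowed.
(a)–(c): allowed.
(a)–(d): forbidden (ΔL, ΔJ).
(b)–(c): forbidden (parity, ΔL, ΔJ).
(b)–(d): forbidden (parity, ΔL, ΔJ).
(c)–(d): forbidden (parity).
Allowed pairs: 2 of 6.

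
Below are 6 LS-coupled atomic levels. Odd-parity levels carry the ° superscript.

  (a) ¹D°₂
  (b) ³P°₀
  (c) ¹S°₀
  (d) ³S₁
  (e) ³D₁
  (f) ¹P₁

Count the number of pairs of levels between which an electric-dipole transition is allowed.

(a)–(b): forbidden (parity, ΔS, ΔJ).
(a)–(c): forbidden (parity, ΔL, ΔJ).
(a)–(d): forbidden (ΔS, ΔL).
(a)–(e): forbidden (ΔS).
(a)–(f): allowed.
(b)–(c): forbidden (parity, ΔS, ΔJ).
(b)–(d): allowed.
(b)–(e): allowed.
(b)–(f): forbidden (ΔS).
(c)–(d): forbidden (ΔS, ΔL).
(c)–(e): forbidden (ΔS, ΔL).
(c)–(f): allowed.
(d)–(e): forbidden (parity, ΔL).
(d)–(f): forbidden (parity, ΔS).
(e)–(f): forbidden (parity, ΔS).
Allowed pairs: 4 of 15.

4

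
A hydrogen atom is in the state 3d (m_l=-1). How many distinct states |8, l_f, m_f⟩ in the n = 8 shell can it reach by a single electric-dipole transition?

E1 requires Δl = ±1, so l_f ∈ {1, 3}; with 0 ≤ l_f ≤ n_f−1 = 7, the allowed l_f values are {1, 3}.
For l_f = 1: m_f ∈ {m_i−1, m_i, m_i+1} ∩ [−1, 1] = {-1, 0} → 2 states.
For l_f = 3: m_f ∈ {m_i−1, m_i, m_i+1} ∩ [−3, 3] = {-2, -1, 0} → 3 states.
Total: 5.

5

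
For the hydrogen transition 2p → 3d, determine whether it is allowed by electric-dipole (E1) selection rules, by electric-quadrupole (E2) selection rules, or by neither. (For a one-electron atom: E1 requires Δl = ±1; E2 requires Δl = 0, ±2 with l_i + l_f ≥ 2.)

Δl = 2 − 1 = +1; l_i + l_f = 3.
E1 (Δl = ±1): satisfied.
E2 (Δl = 0,±2, l_i+l_f ≥ 2): not satisfied.

E1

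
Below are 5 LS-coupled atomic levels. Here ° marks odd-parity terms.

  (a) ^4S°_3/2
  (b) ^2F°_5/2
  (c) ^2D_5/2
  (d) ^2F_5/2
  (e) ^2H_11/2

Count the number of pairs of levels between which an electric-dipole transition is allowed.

(a)–(b): forbidden (parity, ΔS, ΔL).
(a)–(c): forbidden (ΔS, ΔL).
(a)–(d): forbidden (ΔS, ΔL).
(a)–(e): forbidden (ΔS, ΔL, ΔJ).
(b)–(c): allowed.
(b)–(d): allowed.
(b)–(e): forbidden (ΔL, ΔJ).
(c)–(d): forbidden (parity).
(c)–(e): forbidden (parity, ΔL, ΔJ).
(d)–(e): forbidden (parity, ΔL, ΔJ).
Allowed pairs: 2 of 10.

2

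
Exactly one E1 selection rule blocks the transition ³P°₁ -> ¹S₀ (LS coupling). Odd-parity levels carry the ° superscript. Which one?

the ΔS = 0 rule

Reading off the term symbols: S 1→0, L 1→0, J 1→0, parity odd→even.
ΔS = 0: S: 1 → 0 — fails.
ΔJ = 0, ±1 (not J=0↔0): J: 1 → 0, ΔJ = -1 — ok.
ΔL = 0, ±1 (not L=0↔0): L: 1 → 0, ΔL = -1 — ok.
Parity must change: odd → even — ok.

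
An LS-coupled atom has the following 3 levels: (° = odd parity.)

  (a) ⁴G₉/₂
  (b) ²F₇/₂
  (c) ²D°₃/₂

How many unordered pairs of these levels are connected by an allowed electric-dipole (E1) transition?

(a)–(b): forbidden (parity, ΔS).
(a)–(c): forbidden (ΔS, ΔL, ΔJ).
(b)–(c): forbidden (ΔJ).
Allowed pairs: 0 of 3.

0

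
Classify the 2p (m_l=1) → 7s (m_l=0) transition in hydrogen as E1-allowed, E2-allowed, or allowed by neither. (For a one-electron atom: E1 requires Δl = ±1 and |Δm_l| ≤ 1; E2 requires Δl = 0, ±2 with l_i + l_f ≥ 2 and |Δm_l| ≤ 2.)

E1

Δl = 0 − 1 = -1; l_i + l_f = 1.
Δm_l = -1.
E1 (Δl = ±1, |Δm_l| ≤ 1): satisfied.
E2 (Δl = 0,±2, l_i+l_f ≥ 2, |Δm_l| ≤ 2): not satisfied.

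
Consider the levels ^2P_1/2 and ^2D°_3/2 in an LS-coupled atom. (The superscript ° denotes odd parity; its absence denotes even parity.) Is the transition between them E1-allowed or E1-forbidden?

allowed

Initial level: S=1/2, L=1, J=1/2, parity even. Final level: S=1/2, L=2, J=3/2, parity odd.
Parity must change: even → odd — passes.
ΔS = 0: S: 1/2 → 1/2 — passes.
ΔL = 0, ±1 (not L=0↔0): L: 1 → 2, ΔL = +1 — passes.
ΔJ = 0, ±1 (not J=0↔0): J: 1/2 → 3/2, ΔJ = +1 — passes.
All four E1 rules are satisfied.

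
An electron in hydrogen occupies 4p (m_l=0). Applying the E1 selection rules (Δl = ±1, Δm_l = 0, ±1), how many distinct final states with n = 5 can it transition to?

4

E1 requires Δl = ±1, so l_f ∈ {0, 2}; with 0 ≤ l_f ≤ n_f−1 = 4, the allowed l_f values are {0, 2}.
For l_f = 0: m_f ∈ {m_i−1, m_i, m_i+1} ∩ [−0, 0] = {0} → 1 state.
For l_f = 2: m_f ∈ {m_i−1, m_i, m_i+1} ∩ [−2, 2] = {-1, 0, 1} → 3 states.
Total: 4.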